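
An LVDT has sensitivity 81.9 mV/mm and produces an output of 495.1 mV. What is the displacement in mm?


Displacement = Vout / sensitivity.
d = 495.1 / 81.9
d = 6.045 mm

6.045 mm


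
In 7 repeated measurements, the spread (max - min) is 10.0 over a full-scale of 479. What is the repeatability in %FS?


Repeatability = (spread / full scale) * 100%.
R = (10.0 / 479) * 100
R = 2.088 %FS

2.088 %FS


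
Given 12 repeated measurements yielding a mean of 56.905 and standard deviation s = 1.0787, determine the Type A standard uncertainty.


The standard uncertainty for Type A evaluation is u = s / sqrt(n).
u = 1.0787 / sqrt(12)
u = 1.0787 / 3.4641
u = 0.3114

0.3114


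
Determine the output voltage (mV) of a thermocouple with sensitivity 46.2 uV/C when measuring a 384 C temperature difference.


The thermocouple output V = sensitivity * dT.
V = 46.2 uV/C * 384 C
V = 17740.8 uV
V = 17.741 mV

17.741 mV


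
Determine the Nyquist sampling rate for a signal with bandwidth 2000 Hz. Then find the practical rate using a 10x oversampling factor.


By Nyquist theorem, fs_min = 2 * fmax.
fs_min = 2 * 2000 = 4000 Hz
Practical rate = 10 * fs_min = 10 * 4000 = 40000 Hz

fs_min = 4000 Hz, fs_practical = 40000 Hz


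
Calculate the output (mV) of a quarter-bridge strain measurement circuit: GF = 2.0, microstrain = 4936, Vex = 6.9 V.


Quarter bridge output: Vout = (GF * epsilon * Vex) / 4.
Vout = (2.0 * 4936e-6 * 6.9) / 4
Vout = 0.0681168 / 4 V
Vout = 0.0170292 V = 17.0292 mV

17.0292 mV


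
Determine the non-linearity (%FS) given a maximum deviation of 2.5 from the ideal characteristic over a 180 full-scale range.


Linearity error = (max deviation / full scale) * 100%.
Linearity = (2.5 / 180) * 100
Linearity = 1.389 %FS

1.389 %FS


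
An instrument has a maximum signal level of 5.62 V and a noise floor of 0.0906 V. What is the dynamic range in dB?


Dynamic range = 20 * log10(Vmax / Vnoise).
DR = 20 * log10(5.62 / 0.0906)
DR = 20 * log10(62.03)
DR = 35.85 dB

35.85 dB


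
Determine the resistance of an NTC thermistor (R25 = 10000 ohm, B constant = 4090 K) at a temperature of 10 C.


NTC thermistor equation: Rt = R25 * exp(B * (1/T - 1/T25)).
T in Kelvin: 283.15 K, T25 = 298.15 K
1/T - 1/T25 = 1/283.15 - 1/298.15 = 0.00017768
B * (1/T - 1/T25) = 4090 * 0.00017768 = 0.7267
Rt = 10000 * exp(0.7267) = 20682.7 ohm

20682.7 ohm


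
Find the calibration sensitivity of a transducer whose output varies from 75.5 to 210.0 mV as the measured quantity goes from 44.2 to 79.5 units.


Sensitivity = (y2 - y1) / (x2 - x1).
S = (210.0 - 75.5) / (79.5 - 44.2)
S = 134.5 / 35.3
S = 3.8102 mV/unit

3.8102 mV/unit


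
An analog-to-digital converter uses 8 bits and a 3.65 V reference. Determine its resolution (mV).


The resolution (LSB) of an ADC is Vref / 2^n.
LSB = 3.65 / 2^8
LSB = 3.65 / 256
LSB = 0.01425781 V = 14.2578125 mV

14.2578125 mV


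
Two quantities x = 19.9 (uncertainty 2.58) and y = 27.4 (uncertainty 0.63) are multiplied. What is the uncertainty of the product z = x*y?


For a product z = x*y, the relative uncertainty is:
uz/z = sqrt((ux/x)^2 + (uy/y)^2)
Relative uncertainties: ux/x = 2.58/19.9 = 0.129648
uy/y = 0.63/27.4 = 0.022993
z = 19.9 * 27.4 = 545.3
uz = 545.3 * sqrt(0.129648^2 + 0.022993^2) = 71.795

71.795


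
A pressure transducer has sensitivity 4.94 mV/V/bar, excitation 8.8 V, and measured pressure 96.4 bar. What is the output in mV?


Output = sensitivity * Vex * P.
Vout = 4.94 * 8.8 * 96.4
Vout = 43.472 * 96.4
Vout = 4190.7 mV

4190.7 mV


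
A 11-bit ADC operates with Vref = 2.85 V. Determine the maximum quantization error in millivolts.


The maximum quantization error is +/- LSB/2.
LSB = Vref / 2^n = 2.85 / 2048 = 0.0013916 V
Max error = LSB / 2 = 0.0013916 / 2 = 0.0006958 V
Max error = 0.6958 mV

0.6958 mV


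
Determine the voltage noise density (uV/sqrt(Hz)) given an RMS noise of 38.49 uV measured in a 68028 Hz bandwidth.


Noise spectral density = Vrms / sqrt(BW).
NSD = 38.49 / sqrt(68028)
NSD = 38.49 / 260.8218
NSD = 0.1476 uV/sqrt(Hz)

0.1476 uV/sqrt(Hz)


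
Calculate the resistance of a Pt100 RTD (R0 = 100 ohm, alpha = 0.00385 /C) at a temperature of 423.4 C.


The RTD equation: Rt = R0 * (1 + alpha * T).
Rt = 100 * (1 + 0.00385 * 423.4)
Rt = 100 * (1 + 1.63009)
Rt = 100 * 2.63009
Rt = 263.009 ohm

263.009 ohm


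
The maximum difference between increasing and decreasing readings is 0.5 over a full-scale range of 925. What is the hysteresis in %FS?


Hysteresis = (max difference / full scale) * 100%.
H = (0.5 / 925) * 100
H = 0.054 %FS

0.054 %FS


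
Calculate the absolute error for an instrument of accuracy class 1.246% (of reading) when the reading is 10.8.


Absolute error = (accuracy% / 100) * reading.
Error = (1.246 / 100) * 10.8
Error = 0.01246 * 10.8
Error = 0.1346

0.1346


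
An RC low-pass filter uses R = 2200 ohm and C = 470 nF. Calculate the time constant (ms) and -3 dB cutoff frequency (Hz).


Time constant: tau = R * C.
tau = 2200 * 4.70e-07 = 0.001034 s
tau = 1.034 ms
Cutoff frequency: fc = 1 / (2*pi*R*C).
fc = 1 / (2*pi*0.001034) = 153.92 Hz

tau = 1.034 ms, fc = 153.92 Hz


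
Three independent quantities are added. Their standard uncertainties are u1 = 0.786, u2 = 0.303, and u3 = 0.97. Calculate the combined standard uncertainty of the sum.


For a sum of independent quantities, uc = sqrt(u1^2 + u2^2 + u3^2).
uc = sqrt(0.786^2 + 0.303^2 + 0.97^2)
uc = sqrt(0.617796 + 0.091809 + 0.9409)
uc = 1.2847

1.2847


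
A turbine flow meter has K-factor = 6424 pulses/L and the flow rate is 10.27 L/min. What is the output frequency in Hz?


Frequency = K * Q / 60 (converting L/min to L/s).
f = 6424 * 10.27 / 60
f = 65974.48 / 60
f = 1099.57 Hz

1099.57 Hz


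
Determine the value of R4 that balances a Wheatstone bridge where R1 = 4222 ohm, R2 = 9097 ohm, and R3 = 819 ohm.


At balance: R1*R4 = R2*R3, so R4 = R2*R3/R1.
R4 = 9097 * 819 / 4222
R4 = 7450443 / 4222
R4 = 1764.67 ohm

1764.67 ohm


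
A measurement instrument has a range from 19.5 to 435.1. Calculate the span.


Span = upper range - lower range.
Span = 435.1 - (19.5)
Span = 415.6

415.6


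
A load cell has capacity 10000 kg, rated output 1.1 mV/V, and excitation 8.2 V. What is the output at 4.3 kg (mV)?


Vout = rated_output * Vex * (load / capacity).
Vout = 1.1 * 8.2 * (4.3 / 10000)
Vout = 1.1 * 8.2 * 0.00043
Vout = 0.004 mV

0.004 mV


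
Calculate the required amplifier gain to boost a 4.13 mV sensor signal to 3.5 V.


Gain = Vout / Vin (converting to same units).
G = 3.5 V / 4.13 mV
G = 3500.0 mV / 4.13 mV
G = 847.46

847.46


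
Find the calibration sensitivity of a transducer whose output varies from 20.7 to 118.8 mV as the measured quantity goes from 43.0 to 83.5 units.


Sensitivity = (y2 - y1) / (x2 - x1).
S = (118.8 - 20.7) / (83.5 - 43.0)
S = 98.1 / 40.5
S = 2.4222 mV/unit

2.4222 mV/unit


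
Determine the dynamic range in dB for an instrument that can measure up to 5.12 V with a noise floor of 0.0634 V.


Dynamic range = 20 * log10(Vmax / Vnoise).
DR = 20 * log10(5.12 / 0.0634)
DR = 20 * log10(80.76)
DR = 38.14 dB

38.14 dB


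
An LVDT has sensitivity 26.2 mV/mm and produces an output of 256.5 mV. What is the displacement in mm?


Displacement = Vout / sensitivity.
d = 256.5 / 26.2
d = 9.79 mm

9.79 mm


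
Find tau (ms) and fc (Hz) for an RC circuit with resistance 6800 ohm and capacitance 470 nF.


Time constant: tau = R * C.
tau = 6800 * 4.70e-07 = 0.003196 s
tau = 3.196 ms
Cutoff frequency: fc = 1 / (2*pi*R*C).
fc = 1 / (2*pi*0.003196) = 49.8 Hz

tau = 3.196 ms, fc = 49.8 Hz


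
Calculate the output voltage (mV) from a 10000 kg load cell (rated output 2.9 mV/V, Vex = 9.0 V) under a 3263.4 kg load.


Vout = rated_output * Vex * (load / capacity).
Vout = 2.9 * 9.0 * (3263.4 / 10000)
Vout = 2.9 * 9.0 * 0.32634
Vout = 8.517 mV

8.517 mV


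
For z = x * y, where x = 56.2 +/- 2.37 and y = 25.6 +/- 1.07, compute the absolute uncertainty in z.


For a product z = x*y, the relative uncertainty is:
uz/z = sqrt((ux/x)^2 + (uy/y)^2)
Relative uncertainties: ux/x = 2.37/56.2 = 0.042171
uy/y = 1.07/25.6 = 0.041797
z = 56.2 * 25.6 = 1438.7
uz = 1438.7 * sqrt(0.042171^2 + 0.041797^2) = 85.424

85.424


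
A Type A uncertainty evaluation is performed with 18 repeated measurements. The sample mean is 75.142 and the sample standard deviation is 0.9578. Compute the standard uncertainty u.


The standard uncertainty for Type A evaluation is u = s / sqrt(n).
u = 0.9578 / sqrt(18)
u = 0.9578 / 4.2426
u = 0.2258

0.2258


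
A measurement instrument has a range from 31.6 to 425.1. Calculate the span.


Span = upper range - lower range.
Span = 425.1 - (31.6)
Span = 393.5

393.5


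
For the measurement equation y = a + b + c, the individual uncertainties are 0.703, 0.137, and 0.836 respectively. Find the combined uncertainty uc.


For a sum of independent quantities, uc = sqrt(u1^2 + u2^2 + u3^2).
uc = sqrt(0.703^2 + 0.137^2 + 0.836^2)
uc = sqrt(0.494209 + 0.018769 + 0.698896)
uc = 1.1009

1.1009


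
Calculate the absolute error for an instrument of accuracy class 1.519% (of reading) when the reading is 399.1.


Absolute error = (accuracy% / 100) * reading.
Error = (1.519 / 100) * 399.1
Error = 0.01519 * 399.1
Error = 6.0623

6.0623


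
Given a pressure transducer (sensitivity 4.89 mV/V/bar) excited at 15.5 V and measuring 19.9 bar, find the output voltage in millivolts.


Output = sensitivity * Vex * P.
Vout = 4.89 * 15.5 * 19.9
Vout = 75.795 * 19.9
Vout = 1508.32 mV

1508.32 mV


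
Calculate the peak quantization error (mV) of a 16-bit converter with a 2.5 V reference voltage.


The maximum quantization error is +/- LSB/2.
LSB = Vref / 2^n = 2.5 / 65536 = 3.815e-05 V
Max error = LSB / 2 = 3.815e-05 / 2 = 1.907e-05 V
Max error = 0.0191 mV

0.0191 mV


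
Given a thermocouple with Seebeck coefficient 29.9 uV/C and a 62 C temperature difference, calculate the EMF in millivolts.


The thermocouple output V = sensitivity * dT.
V = 29.9 uV/C * 62 C
V = 1853.8 uV
V = 1.854 mV

1.854 mV


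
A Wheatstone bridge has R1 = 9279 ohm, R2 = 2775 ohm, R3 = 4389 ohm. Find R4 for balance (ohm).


At balance: R1*R4 = R2*R3, so R4 = R2*R3/R1.
R4 = 2775 * 4389 / 9279
R4 = 12179475 / 9279
R4 = 1312.58 ohm

1312.58 ohm


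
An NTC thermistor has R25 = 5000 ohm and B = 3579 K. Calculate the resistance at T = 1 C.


NTC thermistor equation: Rt = R25 * exp(B * (1/T - 1/T25)).
T in Kelvin: 274.15 K, T25 = 298.15 K
1/T - 1/T25 = 1/274.15 - 1/298.15 = 0.00029362
B * (1/T - 1/T25) = 3579 * 0.00029362 = 1.0509
Rt = 5000 * exp(1.0509) = 14300.7 ohm

14300.7 ohm


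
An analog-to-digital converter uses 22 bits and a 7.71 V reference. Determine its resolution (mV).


The resolution (LSB) of an ADC is Vref / 2^n.
LSB = 7.71 / 2^22
LSB = 7.71 / 4194304
LSB = 1.84e-06 V = 0.00183821 mV

0.00183821 mV


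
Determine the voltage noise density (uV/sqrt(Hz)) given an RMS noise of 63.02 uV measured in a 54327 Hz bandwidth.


Noise spectral density = Vrms / sqrt(BW).
NSD = 63.02 / sqrt(54327)
NSD = 63.02 / 233.0815
NSD = 0.2704 uV/sqrt(Hz)

0.2704 uV/sqrt(Hz)


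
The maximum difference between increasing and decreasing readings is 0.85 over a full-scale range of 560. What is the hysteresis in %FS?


Hysteresis = (max difference / full scale) * 100%.
H = (0.85 / 560) * 100
H = 0.152 %FS

0.152 %FS


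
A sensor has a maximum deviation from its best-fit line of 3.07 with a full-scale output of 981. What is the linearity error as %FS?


Linearity error = (max deviation / full scale) * 100%.
Linearity = (3.07 / 981) * 100
Linearity = 0.313 %FS

0.313 %FS


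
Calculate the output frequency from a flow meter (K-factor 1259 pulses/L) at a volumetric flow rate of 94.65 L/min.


Frequency = K * Q / 60 (converting L/min to L/s).
f = 1259 * 94.65 / 60
f = 119164.35 / 60
f = 1986.07 Hz

1986.07 Hz


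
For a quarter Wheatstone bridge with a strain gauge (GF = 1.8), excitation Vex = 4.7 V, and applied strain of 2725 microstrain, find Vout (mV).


Quarter bridge output: Vout = (GF * epsilon * Vex) / 4.
Vout = (1.8 * 2725e-6 * 4.7) / 4
Vout = 0.0230535 / 4 V
Vout = 0.00576337 V = 5.7634 mV

5.7634 mV


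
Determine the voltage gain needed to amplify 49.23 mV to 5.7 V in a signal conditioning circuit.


Gain = Vout / Vin (converting to same units).
G = 5.7 V / 49.23 mV
G = 5700.0 mV / 49.23 mV
G = 115.78

115.78


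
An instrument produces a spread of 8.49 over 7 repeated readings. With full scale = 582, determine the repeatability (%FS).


Repeatability = (spread / full scale) * 100%.
R = (8.49 / 582) * 100
R = 1.459 %FS

1.459 %FS


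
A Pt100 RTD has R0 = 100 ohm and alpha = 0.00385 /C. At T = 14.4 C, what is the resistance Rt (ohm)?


The RTD equation: Rt = R0 * (1 + alpha * T).
Rt = 100 * (1 + 0.00385 * 14.4)
Rt = 100 * (1 + 0.05544)
Rt = 100 * 1.05544
Rt = 105.544 ohm

105.544 ohm


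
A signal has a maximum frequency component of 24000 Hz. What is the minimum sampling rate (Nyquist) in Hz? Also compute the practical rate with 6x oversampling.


By Nyquist theorem, fs_min = 2 * fmax.
fs_min = 2 * 24000 = 48000 Hz
Practical rate = 6 * fs_min = 6 * 48000 = 288000 Hz

fs_min = 48000 Hz, fs_practical = 288000 Hz


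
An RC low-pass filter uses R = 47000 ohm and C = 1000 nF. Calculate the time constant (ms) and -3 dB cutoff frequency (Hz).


Time constant: tau = R * C.
tau = 47000 * 1.00e-06 = 0.047 s
tau = 47.0 ms
Cutoff frequency: fc = 1 / (2*pi*R*C).
fc = 1 / (2*pi*0.047) = 3.39 Hz

tau = 47.0 ms, fc = 3.39 Hz


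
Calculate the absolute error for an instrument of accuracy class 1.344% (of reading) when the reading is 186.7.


Absolute error = (accuracy% / 100) * reading.
Error = (1.344 / 100) * 186.7
Error = 0.01344 * 186.7
Error = 2.5092

2.5092


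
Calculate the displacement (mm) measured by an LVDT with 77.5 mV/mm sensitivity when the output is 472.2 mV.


Displacement = Vout / sensitivity.
d = 472.2 / 77.5
d = 6.093 mm

6.093 mm


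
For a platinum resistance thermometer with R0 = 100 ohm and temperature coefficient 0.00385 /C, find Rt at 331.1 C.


The RTD equation: Rt = R0 * (1 + alpha * T).
Rt = 100 * (1 + 0.00385 * 331.1)
Rt = 100 * (1 + 1.274735)
Rt = 100 * 2.274735
Rt = 227.474 ohm

227.474 ohm


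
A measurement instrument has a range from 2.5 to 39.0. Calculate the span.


Span = upper range - lower range.
Span = 39.0 - (2.5)
Span = 36.5

36.5


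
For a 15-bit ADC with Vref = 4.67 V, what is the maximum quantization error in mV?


The maximum quantization error is +/- LSB/2.
LSB = Vref / 2^n = 4.67 / 32768 = 0.00014252 V
Max error = LSB / 2 = 0.00014252 / 2 = 7.126e-05 V
Max error = 0.0713 mV

0.0713 mV


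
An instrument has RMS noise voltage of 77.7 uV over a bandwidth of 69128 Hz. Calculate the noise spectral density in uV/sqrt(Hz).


Noise spectral density = Vrms / sqrt(BW).
NSD = 77.7 / sqrt(69128)
NSD = 77.7 / 262.922
NSD = 0.2955 uV/sqrt(Hz)

0.2955 uV/sqrt(Hz)


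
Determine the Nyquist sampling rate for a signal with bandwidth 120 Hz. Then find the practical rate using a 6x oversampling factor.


By Nyquist theorem, fs_min = 2 * fmax.
fs_min = 2 * 120 = 240 Hz
Practical rate = 6 * fs_min = 6 * 240 = 1440 Hz

fs_min = 240 Hz, fs_practical = 1440 Hz


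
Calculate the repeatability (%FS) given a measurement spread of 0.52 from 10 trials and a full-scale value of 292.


Repeatability = (spread / full scale) * 100%.
R = (0.52 / 292) * 100
R = 0.178 %FS

0.178 %FS


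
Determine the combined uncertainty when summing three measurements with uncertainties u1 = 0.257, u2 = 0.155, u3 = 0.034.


For a sum of independent quantities, uc = sqrt(u1^2 + u2^2 + u3^2).
uc = sqrt(0.257^2 + 0.155^2 + 0.034^2)
uc = sqrt(0.066049 + 0.024025 + 0.001156)
uc = 0.302

0.302


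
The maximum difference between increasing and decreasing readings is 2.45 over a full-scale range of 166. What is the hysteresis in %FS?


Hysteresis = (max difference / full scale) * 100%.
H = (2.45 / 166) * 100
H = 1.476 %FS

1.476 %FS


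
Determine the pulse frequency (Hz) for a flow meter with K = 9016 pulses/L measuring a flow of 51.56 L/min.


Frequency = K * Q / 60 (converting L/min to L/s).
f = 9016 * 51.56 / 60
f = 464864.96 / 60
f = 7747.75 Hz

7747.75 Hz


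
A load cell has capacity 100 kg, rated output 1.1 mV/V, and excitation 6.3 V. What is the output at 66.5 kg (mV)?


Vout = rated_output * Vex * (load / capacity).
Vout = 1.1 * 6.3 * (66.5 / 100)
Vout = 1.1 * 6.3 * 0.665
Vout = 4.608 mV

4.608 mV


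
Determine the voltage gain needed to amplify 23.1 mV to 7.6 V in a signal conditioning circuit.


Gain = Vout / Vin (converting to same units).
G = 7.6 V / 23.1 mV
G = 7600.0 mV / 23.1 mV
G = 329.0

329.0


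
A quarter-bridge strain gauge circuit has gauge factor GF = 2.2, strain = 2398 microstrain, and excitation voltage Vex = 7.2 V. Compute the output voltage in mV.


Quarter bridge output: Vout = (GF * epsilon * Vex) / 4.
Vout = (2.2 * 2398e-6 * 7.2) / 4
Vout = 0.03798432 / 4 V
Vout = 0.00949608 V = 9.4961 mV

9.4961 mV


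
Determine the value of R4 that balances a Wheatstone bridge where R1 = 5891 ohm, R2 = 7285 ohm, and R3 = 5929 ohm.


At balance: R1*R4 = R2*R3, so R4 = R2*R3/R1.
R4 = 7285 * 5929 / 5891
R4 = 43192765 / 5891
R4 = 7331.99 ohm

7331.99 ohm


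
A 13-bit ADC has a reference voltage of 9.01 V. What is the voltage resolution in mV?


The resolution (LSB) of an ADC is Vref / 2^n.
LSB = 9.01 / 2^13
LSB = 9.01 / 8192
LSB = 0.00109985 V = 1.09985352 mV

1.09985352 mV


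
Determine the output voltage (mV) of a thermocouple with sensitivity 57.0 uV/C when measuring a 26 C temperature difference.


The thermocouple output V = sensitivity * dT.
V = 57.0 uV/C * 26 C
V = 1482.0 uV
V = 1.482 mV

1.482 mV


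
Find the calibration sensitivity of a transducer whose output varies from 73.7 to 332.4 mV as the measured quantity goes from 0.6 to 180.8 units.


Sensitivity = (y2 - y1) / (x2 - x1).
S = (332.4 - 73.7) / (180.8 - 0.6)
S = 258.7 / 180.2
S = 1.4356 mV/unit

1.4356 mV/unit


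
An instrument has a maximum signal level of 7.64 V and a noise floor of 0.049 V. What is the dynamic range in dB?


Dynamic range = 20 * log10(Vmax / Vnoise).
DR = 20 * log10(7.64 / 0.049)
DR = 20 * log10(155.92)
DR = 43.86 dB

43.86 dB


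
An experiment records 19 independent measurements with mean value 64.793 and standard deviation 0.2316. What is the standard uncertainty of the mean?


The standard uncertainty for Type A evaluation is u = s / sqrt(n).
u = 0.2316 / sqrt(19)
u = 0.2316 / 4.3589
u = 0.0531

0.0531


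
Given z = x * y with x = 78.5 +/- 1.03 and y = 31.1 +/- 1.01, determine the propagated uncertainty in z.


For a product z = x*y, the relative uncertainty is:
uz/z = sqrt((ux/x)^2 + (uy/y)^2)
Relative uncertainties: ux/x = 1.03/78.5 = 0.013121
uy/y = 1.01/31.1 = 0.032476
z = 78.5 * 31.1 = 2441.3
uz = 2441.3 * sqrt(0.013121^2 + 0.032476^2) = 85.512

85.512


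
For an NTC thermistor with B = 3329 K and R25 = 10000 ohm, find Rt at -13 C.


NTC thermistor equation: Rt = R25 * exp(B * (1/T - 1/T25)).
T in Kelvin: 260.15 K, T25 = 298.15 K
1/T - 1/T25 = 1/260.15 - 1/298.15 = 0.00048992
B * (1/T - 1/T25) = 3329 * 0.00048992 = 1.6309
Rt = 10000 * exp(1.6309) = 51086.9 ohm

51086.9 ohm


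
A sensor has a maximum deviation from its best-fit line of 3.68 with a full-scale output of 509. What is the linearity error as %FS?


Linearity error = (max deviation / full scale) * 100%.
Linearity = (3.68 / 509) * 100
Linearity = 0.723 %FS

0.723 %FS


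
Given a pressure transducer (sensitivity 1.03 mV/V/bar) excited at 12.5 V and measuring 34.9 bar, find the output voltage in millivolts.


Output = sensitivity * Vex * P.
Vout = 1.03 * 12.5 * 34.9
Vout = 12.875 * 34.9
Vout = 449.34 mV

449.34 mV


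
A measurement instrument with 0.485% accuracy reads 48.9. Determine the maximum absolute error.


Absolute error = (accuracy% / 100) * reading.
Error = (0.485 / 100) * 48.9
Error = 0.00485 * 48.9
Error = 0.2372

0.2372


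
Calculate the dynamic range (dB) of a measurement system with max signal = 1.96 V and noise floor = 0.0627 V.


Dynamic range = 20 * log10(Vmax / Vnoise).
DR = 20 * log10(1.96 / 0.0627)
DR = 20 * log10(31.26)
DR = 29.9 dB

29.9 dB


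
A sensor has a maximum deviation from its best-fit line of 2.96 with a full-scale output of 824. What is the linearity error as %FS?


Linearity error = (max deviation / full scale) * 100%.
Linearity = (2.96 / 824) * 100
Linearity = 0.359 %FS

0.359 %FS


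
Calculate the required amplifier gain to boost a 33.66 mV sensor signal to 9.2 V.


Gain = Vout / Vin (converting to same units).
G = 9.2 V / 33.66 mV
G = 9200.0 mV / 33.66 mV
G = 273.32

273.32


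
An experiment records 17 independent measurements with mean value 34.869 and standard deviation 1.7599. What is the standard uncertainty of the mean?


The standard uncertainty for Type A evaluation is u = s / sqrt(n).
u = 1.7599 / sqrt(17)
u = 1.7599 / 4.1231
u = 0.4268

0.4268


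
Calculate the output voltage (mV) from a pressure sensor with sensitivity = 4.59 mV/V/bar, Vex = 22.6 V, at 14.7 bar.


Output = sensitivity * Vex * P.
Vout = 4.59 * 22.6 * 14.7
Vout = 103.734 * 14.7
Vout = 1524.89 mV

1524.89 mV


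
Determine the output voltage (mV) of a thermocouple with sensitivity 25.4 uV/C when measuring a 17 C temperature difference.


The thermocouple output V = sensitivity * dT.
V = 25.4 uV/C * 17 C
V = 431.8 uV
V = 0.432 mV

0.432 mV


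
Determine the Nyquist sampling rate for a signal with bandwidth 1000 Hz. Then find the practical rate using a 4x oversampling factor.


By Nyquist theorem, fs_min = 2 * fmax.
fs_min = 2 * 1000 = 2000 Hz
Practical rate = 4 * fs_min = 4 * 2000 = 8000 Hz

fs_min = 2000 Hz, fs_practical = 8000 Hz


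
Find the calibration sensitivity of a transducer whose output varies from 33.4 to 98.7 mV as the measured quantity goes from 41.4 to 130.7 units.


Sensitivity = (y2 - y1) / (x2 - x1).
S = (98.7 - 33.4) / (130.7 - 41.4)
S = 65.3 / 89.3
S = 0.7312 mV/unit

0.7312 mV/unit


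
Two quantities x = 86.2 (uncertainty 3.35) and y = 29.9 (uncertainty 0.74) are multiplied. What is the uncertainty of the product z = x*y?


For a product z = x*y, the relative uncertainty is:
uz/z = sqrt((ux/x)^2 + (uy/y)^2)
Relative uncertainties: ux/x = 3.35/86.2 = 0.038863
uy/y = 0.74/29.9 = 0.024749
z = 86.2 * 29.9 = 2577.4
uz = 2577.4 * sqrt(0.038863^2 + 0.024749^2) = 118.752

118.752


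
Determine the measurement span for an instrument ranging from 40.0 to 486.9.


Span = upper range - lower range.
Span = 486.9 - (40.0)
Span = 446.9

446.9


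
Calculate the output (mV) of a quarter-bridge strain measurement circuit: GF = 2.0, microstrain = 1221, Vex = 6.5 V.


Quarter bridge output: Vout = (GF * epsilon * Vex) / 4.
Vout = (2.0 * 1221e-6 * 6.5) / 4
Vout = 0.015873 / 4 V
Vout = 0.00396825 V = 3.9682 mV

3.9682 mV


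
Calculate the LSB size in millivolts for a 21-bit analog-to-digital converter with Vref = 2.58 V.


The resolution (LSB) of an ADC is Vref / 2^n.
LSB = 2.58 / 2^21
LSB = 2.58 / 2097152
LSB = 1.23e-06 V = 0.00123024 mV

0.00123024 mV


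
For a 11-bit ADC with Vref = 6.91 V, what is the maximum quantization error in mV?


The maximum quantization error is +/- LSB/2.
LSB = Vref / 2^n = 6.91 / 2048 = 0.00337402 V
Max error = LSB / 2 = 0.00337402 / 2 = 0.00168701 V
Max error = 1.687 mV

1.687 mV


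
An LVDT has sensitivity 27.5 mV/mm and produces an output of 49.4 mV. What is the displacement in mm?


Displacement = Vout / sensitivity.
d = 49.4 / 27.5
d = 1.796 mm

1.796 mm


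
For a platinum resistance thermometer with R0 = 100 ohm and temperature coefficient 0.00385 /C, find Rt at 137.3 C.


The RTD equation: Rt = R0 * (1 + alpha * T).
Rt = 100 * (1 + 0.00385 * 137.3)
Rt = 100 * (1 + 0.528605)
Rt = 100 * 1.528605
Rt = 152.861 ohm

152.861 ohm


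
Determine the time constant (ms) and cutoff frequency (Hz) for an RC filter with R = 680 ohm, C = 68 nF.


Time constant: tau = R * C.
tau = 680 * 6.80e-08 = 4.624e-05 s
tau = 0.0462 ms
Cutoff frequency: fc = 1 / (2*pi*R*C).
fc = 1 / (2*pi*4.624e-05) = 3441.93 Hz

tau = 0.0462 ms, fc = 3441.93 Hz


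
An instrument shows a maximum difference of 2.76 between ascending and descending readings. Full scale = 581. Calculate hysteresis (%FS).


Hysteresis = (max difference / full scale) * 100%.
H = (2.76 / 581) * 100
H = 0.475 %FS

0.475 %FS


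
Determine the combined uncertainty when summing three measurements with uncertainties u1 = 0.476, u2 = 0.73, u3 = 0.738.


For a sum of independent quantities, uc = sqrt(u1^2 + u2^2 + u3^2).
uc = sqrt(0.476^2 + 0.73^2 + 0.738^2)
uc = sqrt(0.226576 + 0.5329 + 0.544644)
uc = 1.142

1.142


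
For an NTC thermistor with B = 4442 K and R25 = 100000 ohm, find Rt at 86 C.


NTC thermistor equation: Rt = R25 * exp(B * (1/T - 1/T25)).
T in Kelvin: 359.15 K, T25 = 298.15 K
1/T - 1/T25 = 1/359.15 - 1/298.15 = -0.00056966
B * (1/T - 1/T25) = 4442 * -0.00056966 = -2.5304
Rt = 100000 * exp(-2.5304) = 7962.3 ohm

7962.3 ohm


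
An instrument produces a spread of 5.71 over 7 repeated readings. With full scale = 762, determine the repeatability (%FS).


Repeatability = (spread / full scale) * 100%.
R = (5.71 / 762) * 100
R = 0.749 %FS

0.749 %FS


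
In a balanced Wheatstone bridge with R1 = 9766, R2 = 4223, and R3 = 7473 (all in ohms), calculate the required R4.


At balance: R1*R4 = R2*R3, so R4 = R2*R3/R1.
R4 = 4223 * 7473 / 9766
R4 = 31558479 / 9766
R4 = 3231.46 ohm

3231.46 ohm


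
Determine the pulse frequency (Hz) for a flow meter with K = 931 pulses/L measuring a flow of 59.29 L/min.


Frequency = K * Q / 60 (converting L/min to L/s).
f = 931 * 59.29 / 60
f = 55198.99 / 60
f = 919.98 Hz

919.98 Hz


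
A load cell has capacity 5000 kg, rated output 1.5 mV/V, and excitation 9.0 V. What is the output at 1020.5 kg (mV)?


Vout = rated_output * Vex * (load / capacity).
Vout = 1.5 * 9.0 * (1020.5 / 5000)
Vout = 1.5 * 9.0 * 0.2041
Vout = 2.755 mV

2.755 mV


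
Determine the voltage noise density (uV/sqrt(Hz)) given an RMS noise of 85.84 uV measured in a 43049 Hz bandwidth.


Noise spectral density = Vrms / sqrt(BW).
NSD = 85.84 / sqrt(43049)
NSD = 85.84 / 207.4825
NSD = 0.4137 uV/sqrt(Hz)

0.4137 uV/sqrt(Hz)


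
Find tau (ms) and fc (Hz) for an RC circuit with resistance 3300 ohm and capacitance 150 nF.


Time constant: tau = R * C.
tau = 3300 * 1.50e-07 = 0.000495 s
tau = 0.495 ms
Cutoff frequency: fc = 1 / (2*pi*R*C).
fc = 1 / (2*pi*0.000495) = 321.53 Hz

tau = 0.495 ms, fc = 321.53 Hz


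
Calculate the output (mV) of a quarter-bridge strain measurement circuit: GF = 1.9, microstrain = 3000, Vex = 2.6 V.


Quarter bridge output: Vout = (GF * epsilon * Vex) / 4.
Vout = (1.9 * 3000e-6 * 2.6) / 4
Vout = 0.01482 / 4 V
Vout = 0.003705 V = 3.705 mV

3.705 mV


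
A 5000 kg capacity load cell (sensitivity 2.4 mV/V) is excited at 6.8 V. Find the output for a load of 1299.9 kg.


Vout = rated_output * Vex * (load / capacity).
Vout = 2.4 * 6.8 * (1299.9 / 5000)
Vout = 2.4 * 6.8 * 0.25998
Vout = 4.243 mV

4.243 mV


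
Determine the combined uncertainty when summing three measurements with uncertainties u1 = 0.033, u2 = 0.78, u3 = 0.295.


For a sum of independent quantities, uc = sqrt(u1^2 + u2^2 + u3^2).
uc = sqrt(0.033^2 + 0.78^2 + 0.295^2)
uc = sqrt(0.001089 + 0.6084 + 0.087025)
uc = 0.8346

0.8346


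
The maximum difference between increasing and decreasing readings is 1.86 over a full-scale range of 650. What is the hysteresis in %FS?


Hysteresis = (max difference / full scale) * 100%.
H = (1.86 / 650) * 100
H = 0.286 %FS

0.286 %FS


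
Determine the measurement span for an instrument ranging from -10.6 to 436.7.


Span = upper range - lower range.
Span = 436.7 - (-10.6)
Span = 447.3

447.3


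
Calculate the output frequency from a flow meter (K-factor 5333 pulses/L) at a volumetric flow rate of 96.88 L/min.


Frequency = K * Q / 60 (converting L/min to L/s).
f = 5333 * 96.88 / 60
f = 516661.04 / 60
f = 8611.02 Hz

8611.02 Hz


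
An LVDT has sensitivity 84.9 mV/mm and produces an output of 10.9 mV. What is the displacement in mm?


Displacement = Vout / sensitivity.
d = 10.9 / 84.9
d = 0.128 mm

0.128 mm


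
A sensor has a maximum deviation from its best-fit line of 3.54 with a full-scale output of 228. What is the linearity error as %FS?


Linearity error = (max deviation / full scale) * 100%.
Linearity = (3.54 / 228) * 100
Linearity = 1.553 %FS

1.553 %FS


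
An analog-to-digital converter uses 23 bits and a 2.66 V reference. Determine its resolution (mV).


The resolution (LSB) of an ADC is Vref / 2^n.
LSB = 2.66 / 2^23
LSB = 2.66 / 8388608
LSB = 3.2e-07 V = 0.0003171 mV

0.0003171 mV


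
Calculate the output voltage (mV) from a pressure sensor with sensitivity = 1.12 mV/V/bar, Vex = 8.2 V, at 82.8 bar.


Output = sensitivity * Vex * P.
Vout = 1.12 * 8.2 * 82.8
Vout = 9.184 * 82.8
Vout = 760.44 mV

760.44 mV


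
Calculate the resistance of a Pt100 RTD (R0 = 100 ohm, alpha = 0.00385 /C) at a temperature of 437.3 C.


The RTD equation: Rt = R0 * (1 + alpha * T).
Rt = 100 * (1 + 0.00385 * 437.3)
Rt = 100 * (1 + 1.683605)
Rt = 100 * 2.683605
Rt = 268.361 ohm

268.361 ohm


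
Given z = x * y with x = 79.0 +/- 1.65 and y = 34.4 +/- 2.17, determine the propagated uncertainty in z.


For a product z = x*y, the relative uncertainty is:
uz/z = sqrt((ux/x)^2 + (uy/y)^2)
Relative uncertainties: ux/x = 1.65/79.0 = 0.020886
uy/y = 2.17/34.4 = 0.063081
z = 79.0 * 34.4 = 2717.6
uz = 2717.6 * sqrt(0.020886^2 + 0.063081^2) = 180.582

180.582


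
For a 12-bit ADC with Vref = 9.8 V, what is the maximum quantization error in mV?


The maximum quantization error is +/- LSB/2.
LSB = Vref / 2^n = 9.8 / 4096 = 0.00239258 V
Max error = LSB / 2 = 0.00239258 / 2 = 0.00119629 V
Max error = 1.1963 mV

1.1963 mV


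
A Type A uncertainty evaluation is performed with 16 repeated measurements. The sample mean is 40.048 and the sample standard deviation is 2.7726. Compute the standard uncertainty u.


The standard uncertainty for Type A evaluation is u = s / sqrt(n).
u = 2.7726 / sqrt(16)
u = 2.7726 / 4.0
u = 0.6932

0.6932


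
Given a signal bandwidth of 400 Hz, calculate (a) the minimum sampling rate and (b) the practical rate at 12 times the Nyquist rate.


By Nyquist theorem, fs_min = 2 * fmax.
fs_min = 2 * 400 = 800 Hz
Practical rate = 12 * fs_min = 12 * 800 = 9600 Hz

fs_min = 800 Hz, fs_practical = 9600 Hz


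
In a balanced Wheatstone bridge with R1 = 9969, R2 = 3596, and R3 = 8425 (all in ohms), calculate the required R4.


At balance: R1*R4 = R2*R3, so R4 = R2*R3/R1.
R4 = 3596 * 8425 / 9969
R4 = 30296300 / 9969
R4 = 3039.05 ohm

3039.05 ohm


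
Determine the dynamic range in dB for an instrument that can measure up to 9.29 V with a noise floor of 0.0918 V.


Dynamic range = 20 * log10(Vmax / Vnoise).
DR = 20 * log10(9.29 / 0.0918)
DR = 20 * log10(101.2)
DR = 40.1 dB

40.1 dB


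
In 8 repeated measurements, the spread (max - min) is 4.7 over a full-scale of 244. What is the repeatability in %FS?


Repeatability = (spread / full scale) * 100%.
R = (4.7 / 244) * 100
R = 1.926 %FS

1.926 %FS


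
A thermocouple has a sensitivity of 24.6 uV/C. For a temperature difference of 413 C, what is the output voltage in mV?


The thermocouple output V = sensitivity * dT.
V = 24.6 uV/C * 413 C
V = 10159.8 uV
V = 10.16 mV

10.16 mV


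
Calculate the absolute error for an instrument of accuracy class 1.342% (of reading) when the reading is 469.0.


Absolute error = (accuracy% / 100) * reading.
Error = (1.342 / 100) * 469.0
Error = 0.01342 * 469.0
Error = 6.294

6.294


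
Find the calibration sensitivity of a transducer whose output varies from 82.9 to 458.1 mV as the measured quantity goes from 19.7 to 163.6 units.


Sensitivity = (y2 - y1) / (x2 - x1).
S = (458.1 - 82.9) / (163.6 - 19.7)
S = 375.2 / 143.9
S = 2.6074 mV/unit

2.6074 mV/unit


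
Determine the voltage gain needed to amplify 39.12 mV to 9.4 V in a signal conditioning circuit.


Gain = Vout / Vin (converting to same units).
G = 9.4 V / 39.12 mV
G = 9400.0 mV / 39.12 mV
G = 240.29

240.29


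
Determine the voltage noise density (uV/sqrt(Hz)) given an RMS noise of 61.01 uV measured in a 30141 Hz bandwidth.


Noise spectral density = Vrms / sqrt(BW).
NSD = 61.01 / sqrt(30141)
NSD = 61.01 / 173.6116
NSD = 0.3514 uV/sqrt(Hz)

0.3514 uV/sqrt(Hz)


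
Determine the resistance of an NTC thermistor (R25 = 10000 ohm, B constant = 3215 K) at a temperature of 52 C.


NTC thermistor equation: Rt = R25 * exp(B * (1/T - 1/T25)).
T in Kelvin: 325.15 K, T25 = 298.15 K
1/T - 1/T25 = 1/325.15 - 1/298.15 = -0.00027851
B * (1/T - 1/T25) = 3215 * -0.00027851 = -0.8954
Rt = 10000 * exp(-0.8954) = 4084.4 ohm

4084.4 ohm


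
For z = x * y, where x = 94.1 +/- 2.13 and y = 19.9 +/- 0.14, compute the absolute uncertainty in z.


For a product z = x*y, the relative uncertainty is:
uz/z = sqrt((ux/x)^2 + (uy/y)^2)
Relative uncertainties: ux/x = 2.13/94.1 = 0.022635
uy/y = 0.14/19.9 = 0.007035
z = 94.1 * 19.9 = 1872.6
uz = 1872.6 * sqrt(0.022635^2 + 0.007035^2) = 44.387

44.387


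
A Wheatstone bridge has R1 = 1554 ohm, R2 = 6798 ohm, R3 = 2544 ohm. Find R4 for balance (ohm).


At balance: R1*R4 = R2*R3, so R4 = R2*R3/R1.
R4 = 6798 * 2544 / 1554
R4 = 17294112 / 1554
R4 = 11128.77 ohm

11128.77 ohm


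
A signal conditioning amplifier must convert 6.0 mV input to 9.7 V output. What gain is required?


Gain = Vout / Vin (converting to same units).
G = 9.7 V / 6.0 mV
G = 9700.0 mV / 6.0 mV
G = 1616.67

1616.67


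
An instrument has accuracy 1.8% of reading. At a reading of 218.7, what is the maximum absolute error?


Absolute error = (accuracy% / 100) * reading.
Error = (1.8 / 100) * 218.7
Error = 0.018 * 218.7
Error = 3.9366

3.9366


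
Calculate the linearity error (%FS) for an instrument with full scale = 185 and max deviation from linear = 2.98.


Linearity error = (max deviation / full scale) * 100%.
Linearity = (2.98 / 185) * 100
Linearity = 1.611 %FS

1.611 %FS


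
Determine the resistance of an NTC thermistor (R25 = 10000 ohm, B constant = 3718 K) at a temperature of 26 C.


NTC thermistor equation: Rt = R25 * exp(B * (1/T - 1/T25)).
T in Kelvin: 299.15 K, T25 = 298.15 K
1/T - 1/T25 = 1/299.15 - 1/298.15 = -1.121e-05
B * (1/T - 1/T25) = 3718 * -1.121e-05 = -0.0417
Rt = 10000 * exp(-0.0417) = 9591.7 ohm

9591.7 ohm


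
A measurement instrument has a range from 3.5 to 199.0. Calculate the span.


Span = upper range - lower range.
Span = 199.0 - (3.5)
Span = 195.5

195.5


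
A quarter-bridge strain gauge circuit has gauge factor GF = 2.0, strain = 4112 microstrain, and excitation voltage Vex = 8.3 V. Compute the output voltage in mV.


Quarter bridge output: Vout = (GF * epsilon * Vex) / 4.
Vout = (2.0 * 4112e-6 * 8.3) / 4
Vout = 0.0682592 / 4 V
Vout = 0.0170648 V = 17.0648 mV

17.0648 mV


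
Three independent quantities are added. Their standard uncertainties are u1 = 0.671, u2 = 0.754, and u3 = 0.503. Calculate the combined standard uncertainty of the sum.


For a sum of independent quantities, uc = sqrt(u1^2 + u2^2 + u3^2).
uc = sqrt(0.671^2 + 0.754^2 + 0.503^2)
uc = sqrt(0.450241 + 0.568516 + 0.253009)
uc = 1.1277

1.1277


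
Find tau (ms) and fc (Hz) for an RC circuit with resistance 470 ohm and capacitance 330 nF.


Time constant: tau = R * C.
tau = 470 * 3.30e-07 = 0.0001551 s
tau = 0.1551 ms
Cutoff frequency: fc = 1 / (2*pi*R*C).
fc = 1 / (2*pi*0.0001551) = 1026.14 Hz

tau = 0.1551 ms, fc = 1026.14 Hz


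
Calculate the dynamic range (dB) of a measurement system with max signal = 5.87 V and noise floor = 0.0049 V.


Dynamic range = 20 * log10(Vmax / Vnoise).
DR = 20 * log10(5.87 / 0.0049)
DR = 20 * log10(1197.96)
DR = 61.57 dB

61.57 dB


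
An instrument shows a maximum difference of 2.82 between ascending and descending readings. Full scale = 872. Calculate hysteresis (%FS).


Hysteresis = (max difference / full scale) * 100%.
H = (2.82 / 872) * 100
H = 0.323 %FS

0.323 %FS


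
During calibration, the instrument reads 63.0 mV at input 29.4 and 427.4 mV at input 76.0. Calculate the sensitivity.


Sensitivity = (y2 - y1) / (x2 - x1).
S = (427.4 - 63.0) / (76.0 - 29.4)
S = 364.4 / 46.6
S = 7.8197 mV/unit

7.8197 mV/unit


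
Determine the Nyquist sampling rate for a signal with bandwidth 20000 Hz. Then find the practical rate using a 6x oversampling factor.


By Nyquist theorem, fs_min = 2 * fmax.
fs_min = 2 * 20000 = 40000 Hz
Practical rate = 6 * fs_min = 6 * 40000 = 240000 Hz

fs_min = 40000 Hz, fs_practical = 240000 Hz


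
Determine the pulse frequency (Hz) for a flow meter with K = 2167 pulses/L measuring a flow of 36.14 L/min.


Frequency = K * Q / 60 (converting L/min to L/s).
f = 2167 * 36.14 / 60
f = 78315.38 / 60
f = 1305.26 Hz

1305.26 Hz


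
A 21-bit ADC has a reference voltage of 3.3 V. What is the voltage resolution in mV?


The resolution (LSB) of an ADC is Vref / 2^n.
LSB = 3.3 / 2^21
LSB = 3.3 / 2097152
LSB = 1.57e-06 V = 0.00157356 mV

0.00157356 mV


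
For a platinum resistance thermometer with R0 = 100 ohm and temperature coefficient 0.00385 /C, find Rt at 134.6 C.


The RTD equation: Rt = R0 * (1 + alpha * T).
Rt = 100 * (1 + 0.00385 * 134.6)
Rt = 100 * (1 + 0.51821)
Rt = 100 * 1.51821
Rt = 151.821 ohm

151.821 ohm


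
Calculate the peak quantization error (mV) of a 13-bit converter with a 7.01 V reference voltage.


The maximum quantization error is +/- LSB/2.
LSB = Vref / 2^n = 7.01 / 8192 = 0.00085571 V
Max error = LSB / 2 = 0.00085571 / 2 = 0.00042786 V
Max error = 0.4279 mV

0.4279 mV


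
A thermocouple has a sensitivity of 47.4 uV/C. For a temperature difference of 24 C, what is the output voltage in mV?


The thermocouple output V = sensitivity * dT.
V = 47.4 uV/C * 24 C
V = 1137.6 uV
V = 1.138 mV

1.138 mV


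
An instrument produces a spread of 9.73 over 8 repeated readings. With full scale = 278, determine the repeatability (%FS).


Repeatability = (spread / full scale) * 100%.
R = (9.73 / 278) * 100
R = 3.5 %FS

3.5 %FS


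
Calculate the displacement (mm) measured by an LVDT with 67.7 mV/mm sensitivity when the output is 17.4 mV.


Displacement = Vout / sensitivity.
d = 17.4 / 67.7
d = 0.257 mm

0.257 mm


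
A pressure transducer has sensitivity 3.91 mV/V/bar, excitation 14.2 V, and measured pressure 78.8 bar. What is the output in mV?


Output = sensitivity * Vex * P.
Vout = 3.91 * 14.2 * 78.8
Vout = 55.522 * 78.8
Vout = 4375.13 mV

4375.13 mV


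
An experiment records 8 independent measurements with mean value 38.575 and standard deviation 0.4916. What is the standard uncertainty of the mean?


The standard uncertainty for Type A evaluation is u = s / sqrt(n).
u = 0.4916 / sqrt(8)
u = 0.4916 / 2.8284
u = 0.1738

0.1738


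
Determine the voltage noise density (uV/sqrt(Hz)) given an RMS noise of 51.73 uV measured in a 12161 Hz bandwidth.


Noise spectral density = Vrms / sqrt(BW).
NSD = 51.73 / sqrt(12161)
NSD = 51.73 / 110.2769
NSD = 0.4691 uV/sqrt(Hz)

0.4691 uV/sqrt(Hz)


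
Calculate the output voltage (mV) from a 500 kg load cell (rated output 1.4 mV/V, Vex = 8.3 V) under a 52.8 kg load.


Vout = rated_output * Vex * (load / capacity).
Vout = 1.4 * 8.3 * (52.8 / 500)
Vout = 1.4 * 8.3 * 0.1056
Vout = 1.227 mV

1.227 mV


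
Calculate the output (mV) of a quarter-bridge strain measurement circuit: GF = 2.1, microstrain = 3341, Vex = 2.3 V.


Quarter bridge output: Vout = (GF * epsilon * Vex) / 4.
Vout = (2.1 * 3341e-6 * 2.3) / 4
Vout = 0.01613703 / 4 V
Vout = 0.00403426 V = 4.0343 mV

4.0343 mV
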